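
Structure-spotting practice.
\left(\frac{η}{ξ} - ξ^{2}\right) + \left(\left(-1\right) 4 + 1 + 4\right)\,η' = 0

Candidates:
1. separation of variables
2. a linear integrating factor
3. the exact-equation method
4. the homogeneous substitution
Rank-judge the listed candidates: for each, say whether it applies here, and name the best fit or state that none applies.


Verdict: a linear integrating factor — linear in the unknown with genuine forcing: multiply through by the exponential of the integrated coefficient and the left side closes into one derivative.
- separation of variables: the two dependences do not factor apart.
- a linear integrating factor: yes, a natural case for it.
- the exact-equation method — no potential function has this form as its differential, as written.
- the homogeneous substitution: the slope is not a function of the ratio of the variables alone.


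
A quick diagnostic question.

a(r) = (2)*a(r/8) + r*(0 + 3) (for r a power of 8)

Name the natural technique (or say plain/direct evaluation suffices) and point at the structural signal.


Verdict: the master substitution — the index is divided (r/8), not shifted — substitute r = 8^m to straighten it into a shift recurrence.


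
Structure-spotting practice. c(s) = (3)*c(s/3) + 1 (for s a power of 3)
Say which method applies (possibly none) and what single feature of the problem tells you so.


Best approach: the master substitution — a divide-and-conquer shape: argument s/3, so change variables with s = 3^m and solve the linear version.


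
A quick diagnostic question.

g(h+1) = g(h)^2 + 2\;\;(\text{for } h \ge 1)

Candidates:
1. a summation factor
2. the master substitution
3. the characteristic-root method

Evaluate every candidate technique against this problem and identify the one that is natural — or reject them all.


Best approach: no special technique — the map from one term to the next is curved, not linear, so linear closed-form machinery does not attach.
- a summation factor — the recursion is nonlinear — outside the first-order linear family a summation factor addresses.
- the master substitution: this is shift-type recursion, outside the divide-and-conquer template.
- the characteristic-root method — nonlinearity rules out exponential-mode superposition from the start.


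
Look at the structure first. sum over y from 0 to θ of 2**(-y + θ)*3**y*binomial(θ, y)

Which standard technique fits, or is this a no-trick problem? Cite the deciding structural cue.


Verdict: the binomial theorem — binomial(θ, y) weighting matched powers of 3 and 2 is the expanded form of (3 + 2)^θ — fold it back up.


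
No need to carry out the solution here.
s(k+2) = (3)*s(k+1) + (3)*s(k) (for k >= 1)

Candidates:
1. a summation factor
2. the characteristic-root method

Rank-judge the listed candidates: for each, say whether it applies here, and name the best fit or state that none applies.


Verdict: the characteristic-root method — shift-invariance with fixed coefficients calls for exponential trials; the characteristic polynomial finds every r^k.
- a summation factor: the recurrence reaches back more than one step, outside the first-order family a summation factor normalizes.
- the characteristic-root method — yes, a natural case for it.


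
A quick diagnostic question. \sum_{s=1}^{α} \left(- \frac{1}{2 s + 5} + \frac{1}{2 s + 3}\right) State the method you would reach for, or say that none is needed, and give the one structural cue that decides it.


Best approach: telescoping — consecutive terms evaluate one function at adjacent indices (\frac{1}{2 s + 3} is its current value): one term's tail is the next term's head, so the chain collapses.


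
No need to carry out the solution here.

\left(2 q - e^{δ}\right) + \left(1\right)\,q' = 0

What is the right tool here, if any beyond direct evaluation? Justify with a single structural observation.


Diagnosis: a linear integrating factor — linear in the unknown with genuine forcing: multiply through by the exponential of the integrated coefficient and the left side closes into one derivative.


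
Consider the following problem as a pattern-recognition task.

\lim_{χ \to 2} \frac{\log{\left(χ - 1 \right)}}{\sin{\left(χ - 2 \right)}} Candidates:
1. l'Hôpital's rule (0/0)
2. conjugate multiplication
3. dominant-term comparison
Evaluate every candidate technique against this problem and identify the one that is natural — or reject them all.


Verdict: l'Hôpital's rule (0/0) — substituting 2 gives 0 over 0; differentiate top and bottom once and re-evaluate. The standard small-argument limits would also carry it; the rule is the systematic route.
- l'Hôpital's rule (0/0): a fit — the right tool for this form.
- conjugate multiplication — no divergent radical difference is present for a conjugate pair to cancel.
- dominant-term comparison — this is not a rational comparison of growth rates at infinity.


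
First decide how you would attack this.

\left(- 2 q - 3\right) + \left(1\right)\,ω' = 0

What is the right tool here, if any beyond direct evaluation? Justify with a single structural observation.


Best approach: no special technique — the slope is a function of q alone, so integrate both sides directly.


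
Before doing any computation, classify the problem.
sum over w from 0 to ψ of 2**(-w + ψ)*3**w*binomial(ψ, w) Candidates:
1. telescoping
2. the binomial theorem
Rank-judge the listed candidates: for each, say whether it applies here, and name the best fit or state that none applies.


Verdict: the binomial theorem — the binomial coefficients weight matched powers of 3 and 2, which is exactly the expansion of a binomial power.
- telescoping — computed from the summand as displayed, the partial sums build up without the pairwise collapse telescoping exploits.
- the binomial theorem: yes, a natural case for it.


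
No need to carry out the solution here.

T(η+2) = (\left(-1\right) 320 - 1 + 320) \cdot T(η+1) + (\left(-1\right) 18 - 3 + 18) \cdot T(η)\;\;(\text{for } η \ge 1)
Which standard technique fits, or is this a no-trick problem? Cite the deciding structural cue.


Diagnosis: the characteristic-root method — try a geometric ansatz r^η: constant coefficients turn the recurrence into one polynomial equation in r.


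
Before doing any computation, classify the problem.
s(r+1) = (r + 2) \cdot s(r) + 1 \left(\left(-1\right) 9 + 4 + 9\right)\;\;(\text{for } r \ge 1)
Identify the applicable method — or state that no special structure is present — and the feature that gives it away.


Diagnosis: a summation factor — normalize by the running product of r + 2: the left side becomes a difference, and differences sum.


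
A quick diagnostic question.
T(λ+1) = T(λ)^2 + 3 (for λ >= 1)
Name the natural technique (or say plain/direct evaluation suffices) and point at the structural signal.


Verdict: no special technique — the update rule curves (it is not linear in the unknown sequence), so no superposition-based closed form attaches — iterate or study it directly.


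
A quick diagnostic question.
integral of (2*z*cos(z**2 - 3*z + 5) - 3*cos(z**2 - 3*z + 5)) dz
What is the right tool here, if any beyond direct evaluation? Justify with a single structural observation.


Verdict: u-substitution — read it as f(z**2 - 3*z + 5) times a constant multiple of d(z**2 - 3*z + 5): one substitution, u = z**2 - 3*z + 5, finishes it.


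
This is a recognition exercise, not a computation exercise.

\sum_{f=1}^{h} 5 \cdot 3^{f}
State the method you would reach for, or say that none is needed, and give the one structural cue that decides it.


Method: the geometric series formula — each term is 3 times the previous one, so the geometric-series formula applies directly.


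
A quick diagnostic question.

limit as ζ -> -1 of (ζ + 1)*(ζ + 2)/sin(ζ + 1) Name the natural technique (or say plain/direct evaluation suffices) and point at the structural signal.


Verdict: l'Hôpital's rule (0/0) — the 0/0 form at -1 is the signature situation for l'Hôpital's rule. Known elementary limits would finish this too — the rule just bypasses the case analysis.


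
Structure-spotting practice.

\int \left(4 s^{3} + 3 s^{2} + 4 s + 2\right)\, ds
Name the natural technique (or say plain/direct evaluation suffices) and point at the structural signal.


Technique: no special technique — the integrand is a sum of constant multiples of powers of s — integrate term by term.


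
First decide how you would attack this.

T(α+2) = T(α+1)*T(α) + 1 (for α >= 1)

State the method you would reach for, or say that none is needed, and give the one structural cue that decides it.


Verdict: no special technique — the update rule curves (it is not linear in the unknown sequence), so no superposition-based closed form attaches — iterate or study it directly.


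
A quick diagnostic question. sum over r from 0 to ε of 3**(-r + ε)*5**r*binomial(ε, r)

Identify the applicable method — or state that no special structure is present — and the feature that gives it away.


Method: the binomial theorem — terms weighting binomial(ε, r) against matched powers of 5 and 3 reassemble into (5 + 3)^ε by the binomial theorem.


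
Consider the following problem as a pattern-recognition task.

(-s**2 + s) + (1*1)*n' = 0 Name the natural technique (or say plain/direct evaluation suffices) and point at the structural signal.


Diagnosis: no special technique — solved for the derivative, n never appears on the right — this is a direct integration in s, not a differential-equations problem at heart.


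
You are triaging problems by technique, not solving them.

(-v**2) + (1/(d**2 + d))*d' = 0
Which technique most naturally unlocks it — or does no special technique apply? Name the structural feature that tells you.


Verdict: separation of variables — solved for the derivative, the right side splits multiplicatively into a function of each variable alone — divide and integrate each side. Rearranged, this also fits the Bernoulli template directly; separation reads the product structure as given.


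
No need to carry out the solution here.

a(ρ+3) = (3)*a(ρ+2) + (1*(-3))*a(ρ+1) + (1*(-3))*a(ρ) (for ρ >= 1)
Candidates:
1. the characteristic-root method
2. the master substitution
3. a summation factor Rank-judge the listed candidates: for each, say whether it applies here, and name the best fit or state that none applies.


Method: the characteristic-root method — constant coefficients and linearity mean the ansatz r^ρ reduces it to solving the characteristic polynomial.
- the characteristic-root method — a fit — the right tool for this form.
- the master substitution — no fixed divisor shrinks the index between calls.
- a summation factor — a summation factor telescopes one-step recursions; this one carries higher-order memory.


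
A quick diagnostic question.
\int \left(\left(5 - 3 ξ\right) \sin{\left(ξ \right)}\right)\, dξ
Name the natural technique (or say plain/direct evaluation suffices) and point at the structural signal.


Diagnosis: integration by parts — a polynomial 5 - 3 ξ against the kernel \sin{\left(ξ \right)} is the signature bounded-ladder case for integration by parts.


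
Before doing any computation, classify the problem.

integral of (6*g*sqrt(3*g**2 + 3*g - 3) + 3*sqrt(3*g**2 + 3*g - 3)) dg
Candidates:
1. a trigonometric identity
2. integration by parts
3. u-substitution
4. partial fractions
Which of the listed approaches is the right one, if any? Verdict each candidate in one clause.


Verdict: u-substitution — structure check: outer function, inner expression 3*g**2 + 3*g - 3, inner derivative as a factor — the classic u = 3*g**2 + 3*g - 3 pattern.
- a trigonometric identity — no sine or cosine appears, so there is nothing for a trigonometric identity to act on.
- integration by parts: a polynomial factor is present, but its partner is not an exp, sine, or cosine of a degree-1 argument, nor a logarithm.
- u-substitution: a fit — the right tool for this form.
- partial fractions: the expression is not a ratio of polynomials that decomposes further.


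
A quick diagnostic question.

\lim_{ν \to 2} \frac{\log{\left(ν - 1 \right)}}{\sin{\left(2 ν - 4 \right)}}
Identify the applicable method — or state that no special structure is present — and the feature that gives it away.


Diagnosis: l'Hôpital's rule (0/0) — plug in 2: top and bottom both hit zero, so differentiate each and retry. A local series expansion at the point resolves it as well; the rule is the packaged version of that step.


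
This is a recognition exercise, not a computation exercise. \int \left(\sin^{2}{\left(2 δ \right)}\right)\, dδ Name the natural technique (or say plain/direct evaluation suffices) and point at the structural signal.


Method: a trigonometric identity — apply power reduction to \sin^{2}{\left(2 δ \right)}; each application halves the trigonometric degree.


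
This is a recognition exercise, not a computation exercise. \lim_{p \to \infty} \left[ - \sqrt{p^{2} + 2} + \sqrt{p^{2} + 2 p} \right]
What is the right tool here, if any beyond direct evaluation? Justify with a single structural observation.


Verdict: conjugate multiplication — the ∞ − ∞ radical form is the exact trigger for the conjugate maneuver.


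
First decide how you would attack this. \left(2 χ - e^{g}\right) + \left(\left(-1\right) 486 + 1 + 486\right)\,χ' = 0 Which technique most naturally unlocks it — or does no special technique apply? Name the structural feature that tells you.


Best approach: a linear integrating factor — the unknown enters only to the first power against a nonzero forcing term — the integrating-factor template applies directly.


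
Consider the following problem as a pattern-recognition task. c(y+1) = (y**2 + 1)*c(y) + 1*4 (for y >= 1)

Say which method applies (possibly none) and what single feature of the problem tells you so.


Best approach: a summation factor — the coefficient y**2 + 1 drifts with the index, so no fixed root exists; normalizing by the cumulative product telescopes it.


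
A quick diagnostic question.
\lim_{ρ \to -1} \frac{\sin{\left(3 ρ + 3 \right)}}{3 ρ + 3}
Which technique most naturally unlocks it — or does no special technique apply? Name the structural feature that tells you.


Verdict: l'Hôpital's rule (0/0) — substituting -1 gives 0 over 0; differentiate top and bottom once and re-evaluate. Expanding numerator and denominator to first order gives the same value — the rule automates exactly that.


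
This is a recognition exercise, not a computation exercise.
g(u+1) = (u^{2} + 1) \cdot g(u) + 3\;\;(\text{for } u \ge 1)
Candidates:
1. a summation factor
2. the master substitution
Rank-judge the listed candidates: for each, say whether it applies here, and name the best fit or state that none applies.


Diagnosis: a summation factor — one step of memory with a weight u^{2} + 1 that changes as the index grows — the summation-factor construction is built for this.
- a summation factor — applicable, and directly so.
- the master substitution: the recursive argument is a shift of the index, not a fixed fraction of it.


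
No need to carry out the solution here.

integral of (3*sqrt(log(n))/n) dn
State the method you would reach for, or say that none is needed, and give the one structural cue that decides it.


Verdict: u-substitution — collected, the integrand has one factor that is, up to a constant, the derivative of an inner expression the rest depends on — substitute for that inner expression.


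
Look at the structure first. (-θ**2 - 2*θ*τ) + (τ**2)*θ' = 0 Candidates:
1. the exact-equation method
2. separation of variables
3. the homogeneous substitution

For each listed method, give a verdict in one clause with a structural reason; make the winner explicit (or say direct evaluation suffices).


Verdict: the homogeneous substitution — solved for the derivative, the right side is unchanged under scaling τ and θ together — it depends only on the ratio θ/τ, so substitute a single ratio variable. A Bernoulli substitution is a fair alternative on this equation directly; the homogeneous reading takes it as given.
- the exact-equation method — no potential function has this form as its differential, as written.
- separation of variables: the two dependences are entangled, not a clean product of one-variable pieces.
- the homogeneous substitution: a fit — the right tool for this form.


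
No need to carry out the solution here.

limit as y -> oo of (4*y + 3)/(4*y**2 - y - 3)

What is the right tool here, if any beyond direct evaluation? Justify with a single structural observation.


Best approach: dominant-term comparison — divide through by the highest power of y; every lower-order term dies and the dominant terms decide the limit. l'Hôpital's at-infinity variant applies to the expression viewed as a single quotient; the leading-term comparison is the direct route.


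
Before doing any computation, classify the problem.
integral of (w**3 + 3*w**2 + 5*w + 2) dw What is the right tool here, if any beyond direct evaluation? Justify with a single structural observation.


Method: no special technique — a term-by-term power-rule job in w; no substitution or rearrangement earns its keep here.


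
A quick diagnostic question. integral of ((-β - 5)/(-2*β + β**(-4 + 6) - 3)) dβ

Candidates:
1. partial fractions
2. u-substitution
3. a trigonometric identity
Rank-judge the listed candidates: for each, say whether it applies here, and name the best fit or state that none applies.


Method: partial fractions — with (-2*β + β**(-4 + 6) - 3) factorable and the degree on top strictly smaller, simple-fraction decomposition is immediate.
- partial fractions: a fit — the right tool for this form.
- u-substitution — no subexpression of the integrand serves as a whole-integral substitution inner — individual terms may offer their own, but none carries its derivative as a factor of the full integrand; a working change of variable would have to be constructed from outside the expression.
- a trigonometric identity: no sine or cosine appears, so there is nothing for a trigonometric identity to act on.


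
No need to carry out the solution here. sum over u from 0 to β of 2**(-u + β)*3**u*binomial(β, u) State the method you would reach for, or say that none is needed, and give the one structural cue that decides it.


Diagnosis: the binomial theorem — binomial coefficients against complementary powers of 3 and 2: recognize the binomial expansion and resum.


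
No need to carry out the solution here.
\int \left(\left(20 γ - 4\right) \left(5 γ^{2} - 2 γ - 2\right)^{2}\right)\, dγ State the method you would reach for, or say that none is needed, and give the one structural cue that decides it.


Method: u-substitution — gathered as a product, the integrand carries the factor 20 γ - 4 — up to a constant, the derivative of the inner expression 5 γ^{2} - 2 γ - 2 — so u = 5 γ^{2} - 2 γ - 2 collapses the integral. Nothing stops a full expansion here — the substitution simply spares the algebra.


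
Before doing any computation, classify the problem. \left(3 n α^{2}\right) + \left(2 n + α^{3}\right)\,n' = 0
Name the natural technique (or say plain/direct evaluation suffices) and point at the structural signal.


Technique: the exact-equation method — checking ∂/∂n of 3 n α^{2} against ∂/∂α of 2 n + α^{3}: they match — the equation is exact as it stands.


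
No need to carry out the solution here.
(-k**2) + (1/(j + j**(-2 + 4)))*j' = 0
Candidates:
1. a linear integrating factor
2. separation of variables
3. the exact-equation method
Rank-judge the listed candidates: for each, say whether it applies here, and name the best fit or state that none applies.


Technique: separation of variables — the slope splits multiplicatively: k**2 carrying all k-dependence times (j + j**(-2 + 4)) carrying all j-dependence — separate and integrate. This doubles as a Bernoulli equation in the unknown as written; dividing and integrating works on it directly.
- a linear integrating factor: a nonlinear term in the unknown puts this outside the integrating-factor template.
- separation of variables — a fit — the right tool for this form.
- the exact-equation method — any potential here is of the trivial single-variable kind; the exact method earns its name only with genuine cross terms.


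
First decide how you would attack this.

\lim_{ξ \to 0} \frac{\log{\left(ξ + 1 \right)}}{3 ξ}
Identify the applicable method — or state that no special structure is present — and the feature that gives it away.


Diagnosis: l'Hôpital's rule (0/0) — substituting 0 gives 0 over 0; differentiate top and bottom once and re-evaluate. Known elementary limits would finish this too — the rule just bypasses the case analysis.


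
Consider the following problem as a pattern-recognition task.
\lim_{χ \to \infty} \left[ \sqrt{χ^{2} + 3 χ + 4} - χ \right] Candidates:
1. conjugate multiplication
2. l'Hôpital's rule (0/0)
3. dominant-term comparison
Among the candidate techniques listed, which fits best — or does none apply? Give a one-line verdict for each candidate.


Best approach: conjugate multiplication — both pieces blow up but their difference is finite; the conjugate trick rationalizes \sqrt{χ^{2} + 3 χ + 4} - χ.
- conjugate multiplication: applies; the problem has the shape this method handles.
- l'Hôpital's rule (0/0) — the expression is a difference driving to ∞ − ∞, not a 0/0 quotient — there is no ratio for the rule to differentiate.
- dominant-term comparison: no dominant power emerges to decide the limit by degree comparison.


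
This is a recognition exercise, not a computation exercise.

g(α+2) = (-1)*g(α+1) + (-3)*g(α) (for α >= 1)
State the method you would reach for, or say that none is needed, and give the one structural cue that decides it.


Verdict: the characteristic-root method — constant coefficients and linearity mean the ansatz r^α reduces it to solving the characteristic polynomial.


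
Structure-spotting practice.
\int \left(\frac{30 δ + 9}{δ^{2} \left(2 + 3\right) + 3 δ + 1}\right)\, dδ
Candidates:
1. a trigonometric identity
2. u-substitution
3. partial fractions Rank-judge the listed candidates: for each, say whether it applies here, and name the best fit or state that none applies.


Diagnosis: u-substitution — set u = (δ^{2} \left(2 + 3\right) + 3 δ + 1): a constant multiple of its derivative, namely 30 δ + 9, is present as a factor once the integrand is collected, so the du is sitting there waiting.
- a trigonometric identity — there is no trigonometric structure at all — the integrand carries no sine or cosine to rewrite.
- u-substitution: a fit — the right tool for this form.
- partial fractions — proper and rational, yes, but the denominator has no factorization over the rationals to exploit.


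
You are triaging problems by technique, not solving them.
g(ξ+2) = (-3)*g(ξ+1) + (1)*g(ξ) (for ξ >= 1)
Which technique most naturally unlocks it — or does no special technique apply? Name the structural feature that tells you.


Best approach: the characteristic-root method — shift-invariance with fixed coefficients calls for exponential trials; the characteristic polynomial finds every r^ξ.


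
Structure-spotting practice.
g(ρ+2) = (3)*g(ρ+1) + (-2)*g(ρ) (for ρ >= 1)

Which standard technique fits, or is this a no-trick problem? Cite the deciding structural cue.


Verdict: the characteristic-root method — this is the constant-coefficient homogeneous case — the whole solution in ρ reduces to a polynomial's roots.


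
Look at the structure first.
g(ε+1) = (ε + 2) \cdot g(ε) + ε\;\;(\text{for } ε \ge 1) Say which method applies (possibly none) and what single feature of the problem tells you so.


Best approach: a summation factor — the coefficient ε + 2 drifts with the index, so no fixed root exists; normalizing by the cumulative product telescopes it.


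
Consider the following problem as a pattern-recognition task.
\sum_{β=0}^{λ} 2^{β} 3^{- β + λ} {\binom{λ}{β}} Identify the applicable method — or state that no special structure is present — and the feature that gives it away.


Method: the binomial theorem — the binomial coefficients weight matched powers of 2 and 3, which is exactly the expansion of a binomial power.


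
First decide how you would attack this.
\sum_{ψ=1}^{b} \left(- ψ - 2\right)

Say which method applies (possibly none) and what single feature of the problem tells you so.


Verdict: no special technique — the sum is polynomial through and through; closed forms for each power of ψ finish it directly.


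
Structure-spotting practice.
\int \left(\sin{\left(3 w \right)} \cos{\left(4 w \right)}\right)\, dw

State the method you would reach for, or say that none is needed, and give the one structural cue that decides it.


Best approach: a trigonometric identity — two sinusoids at different rates multiply in \sin{\left(3 w \right)} \cos{\left(4 w \right)}; the product-to-sum identity uncouples them.


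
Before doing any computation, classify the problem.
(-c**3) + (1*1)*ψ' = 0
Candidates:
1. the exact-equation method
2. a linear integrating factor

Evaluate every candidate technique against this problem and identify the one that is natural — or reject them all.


Method: no special technique — solved for the derivative, ψ never appears on the right — this is a direct integration in c, not a differential-equations problem at heart.
- the exact-equation method — the unknown never enters the equation — exactness holds emptily, with nothing for the method to add.
- a linear integrating factor — with the unknown absent the integrating factor is a formality; direct integration is the working structure.


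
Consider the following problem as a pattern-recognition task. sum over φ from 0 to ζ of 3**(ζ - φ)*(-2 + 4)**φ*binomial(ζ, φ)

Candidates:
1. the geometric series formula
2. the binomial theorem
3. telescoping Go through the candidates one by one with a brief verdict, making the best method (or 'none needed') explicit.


Diagnosis: the binomial theorem — binomial(ζ, φ) weighting matched powers of (-2 + 4) and 3 is the expanded form of ((-2 + 4) + 3)^ζ — fold it back up.
- the geometric series formula: no single multiplier carries one term to the next throughout the sum.
- the binomial theorem: a fit — the right tool for this form.
- telescoping: computed from the summand as displayed, the partial sums build up without the pairwise collapse telescoping exploits.


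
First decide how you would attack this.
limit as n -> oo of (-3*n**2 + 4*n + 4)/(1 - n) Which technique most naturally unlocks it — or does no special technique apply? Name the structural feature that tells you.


Diagnosis: dominant-term comparison — divide through by the highest power of n; every lower-order term dies and the dominant terms decide the limit. Differentiating the expression as a single quotient would eventually settle it as well; matching dominant growth settles it immediately.


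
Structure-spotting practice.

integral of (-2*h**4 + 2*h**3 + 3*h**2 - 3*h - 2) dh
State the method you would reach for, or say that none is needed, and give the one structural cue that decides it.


Best approach: no special technique — nothing composite, nothing rational, nothing trigonometric — each constant-multiple power of h integrates by the power rule alone.


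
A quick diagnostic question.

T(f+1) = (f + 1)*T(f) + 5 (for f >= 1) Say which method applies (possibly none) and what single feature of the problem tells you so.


Diagnosis: a summation factor — first-order, linear, moving coefficient f + 1: the discrete analogue of an integrating factor handles it.


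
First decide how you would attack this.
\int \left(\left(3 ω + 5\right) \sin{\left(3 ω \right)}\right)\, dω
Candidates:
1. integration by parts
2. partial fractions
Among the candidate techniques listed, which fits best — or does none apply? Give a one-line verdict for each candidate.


Technique: integration by parts — a polynomial 3 ω + 5 against the kernel \sin{\left(3 ω \right)} is the signature bounded-ladder case for integration by parts.
- integration by parts — a fit — the right tool for this form.
- partial fractions — the expression is not a ratio of polynomials that decomposes further.


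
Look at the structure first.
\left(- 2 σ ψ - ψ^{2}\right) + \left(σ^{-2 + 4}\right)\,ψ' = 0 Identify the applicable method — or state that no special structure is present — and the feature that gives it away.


Verdict: the homogeneous substitution — the slope's numerator and denominator have matching total degree, so it depends only on ψ/σ and the ratio substitution collapses it. A Bernoulli substitution is a fair alternative on this equation directly; the homogeneous reading takes it as given.


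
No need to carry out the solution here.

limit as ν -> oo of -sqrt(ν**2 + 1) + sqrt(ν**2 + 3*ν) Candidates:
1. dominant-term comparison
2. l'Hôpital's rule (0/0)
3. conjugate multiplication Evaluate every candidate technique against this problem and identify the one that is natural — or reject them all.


Verdict: conjugate multiplication — an infinity-minus-infinity difference with a surviving radical — multiply by the conjugate to cancel the divergence.
- dominant-term comparison — no ranking of term growth rates resolves the limit here.
- l'Hôpital's rule (0/0) — substitution produces ∞ − ∞ rather than a vanishing quotient; the rule needs a 0/0 ratio to act on.
- conjugate multiplication — applicable, and directly so.


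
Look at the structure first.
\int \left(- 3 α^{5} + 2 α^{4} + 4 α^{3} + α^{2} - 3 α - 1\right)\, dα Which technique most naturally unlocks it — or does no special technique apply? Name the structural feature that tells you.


Diagnosis: no special technique — the integrand is a sum of constant multiples of powers of α — integrate term by term.


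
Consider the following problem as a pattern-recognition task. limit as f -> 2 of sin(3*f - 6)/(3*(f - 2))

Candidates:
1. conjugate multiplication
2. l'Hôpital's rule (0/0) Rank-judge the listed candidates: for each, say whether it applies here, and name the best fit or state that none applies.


Method: l'Hôpital's rule (0/0) — both numerator and denominator vanish at 2: the genuine 0/0 indeterminate that l'Hôpital exists for. Known elementary limits would finish this too — the rule just bypasses the case analysis.
- conjugate multiplication: there is no infinity-minus-infinity radical difference to rationalize.
- l'Hôpital's rule (0/0) — yes, a natural case for it.


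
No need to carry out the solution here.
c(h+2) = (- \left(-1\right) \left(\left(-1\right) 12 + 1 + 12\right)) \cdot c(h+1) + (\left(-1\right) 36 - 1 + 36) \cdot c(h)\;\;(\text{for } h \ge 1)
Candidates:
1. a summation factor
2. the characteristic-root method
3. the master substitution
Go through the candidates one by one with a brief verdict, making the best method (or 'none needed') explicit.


Verdict: the characteristic-root method — try a geometric ansatz r^h: constant coefficients turn the recurrence into one polynomial equation in r.
- a summation factor: the recurrence reaches back more than one step, outside the first-order family a summation factor normalizes.
- the characteristic-root method: a fit — the right tool for this form.
- the master substitution — the recursive argument is a shift of the index, not a fixed fraction of it.


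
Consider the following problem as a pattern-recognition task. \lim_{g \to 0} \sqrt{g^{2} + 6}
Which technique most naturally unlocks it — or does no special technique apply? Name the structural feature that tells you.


Diagnosis: no special technique — the expression is continuous at the evaluation point — substitute directly; no indeterminate form appears.


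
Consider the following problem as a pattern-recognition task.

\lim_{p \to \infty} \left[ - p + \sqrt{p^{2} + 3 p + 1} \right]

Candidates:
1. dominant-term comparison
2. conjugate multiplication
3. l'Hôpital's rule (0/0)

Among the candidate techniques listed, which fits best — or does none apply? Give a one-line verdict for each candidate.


Method: conjugate multiplication — the ∞ − ∞ radical form is the exact trigger for the conjugate maneuver.
- dominant-term comparison: no dominant-degree comparison decides it.
- conjugate multiplication: applicable, and directly so.
- l'Hôpital's rule (0/0): substitution produces ∞ − ∞ rather than a vanishing quotient; the rule needs a 0/0 ratio to act on.


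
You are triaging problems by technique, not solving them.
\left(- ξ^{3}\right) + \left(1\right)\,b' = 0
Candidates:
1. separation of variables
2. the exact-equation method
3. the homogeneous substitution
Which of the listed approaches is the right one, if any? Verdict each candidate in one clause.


Verdict: no special technique — with b absent the equation is not coupled at all: direct integration in ξ.
- separation of variables: with no unknown in the slope, separating variables is a formality — the equation integrates directly.
- the exact-equation method: with the unknown absent from both coefficients, the cross-partial test holds emptily — nothing for the exact method to work on.
- the homogeneous substitution — rescaling both variables together changes the slope, so no ratio substitution collapses it.


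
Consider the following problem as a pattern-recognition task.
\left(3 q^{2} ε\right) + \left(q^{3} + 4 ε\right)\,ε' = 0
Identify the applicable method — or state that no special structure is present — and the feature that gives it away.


Technique: the exact-equation method — checking ∂/∂ε of 3 q^{2} ε against ∂/∂q of q^{3} + 4 ε: they match — the equation is exact as it stands.


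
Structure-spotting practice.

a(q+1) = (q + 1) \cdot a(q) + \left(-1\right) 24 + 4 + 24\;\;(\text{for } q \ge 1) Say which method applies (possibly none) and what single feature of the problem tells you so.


Verdict: a summation factor — normalize by the running product of q + 1: the left side becomes a difference, and differences sum.


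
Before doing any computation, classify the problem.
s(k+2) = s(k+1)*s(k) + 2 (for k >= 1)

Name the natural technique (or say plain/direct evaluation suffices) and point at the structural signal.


Verdict: no special technique — the recurrence is nonlinear in the sequence terms; no linear-recurrence method fits it as written — one iterates or studies it directly.


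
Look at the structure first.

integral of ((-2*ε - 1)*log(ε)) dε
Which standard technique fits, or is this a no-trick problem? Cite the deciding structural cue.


Diagnosis: integration by parts — take log(ε) as the piece to differentiate: what remains is a power-rule integral in disguise.


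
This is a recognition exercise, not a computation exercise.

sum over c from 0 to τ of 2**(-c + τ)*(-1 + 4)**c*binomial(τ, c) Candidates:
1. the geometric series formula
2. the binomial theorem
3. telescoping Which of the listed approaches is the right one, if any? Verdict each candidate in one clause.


Technique: the binomial theorem — terms weighting binomial(τ, c) against matched powers of (-1 + 4) and 2 reassemble into ((-1 + 4) + 2)^τ by the binomial theorem.
- the geometric series formula — no single multiplier carries one term to the next throughout the sum.
- the binomial theorem: a fit — the right tool for this form.
- telescoping — computed from the summand as displayed, the partial sums build up without the pairwise collapse telescoping exploits.


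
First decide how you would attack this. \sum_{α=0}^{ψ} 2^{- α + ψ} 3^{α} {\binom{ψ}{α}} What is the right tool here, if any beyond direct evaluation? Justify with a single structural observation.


Best approach: the binomial theorem — {\binom{ψ}{α}} weighting matched powers of 3 and 2 is the expanded form of (3 + 2)^ψ — fold it back up.


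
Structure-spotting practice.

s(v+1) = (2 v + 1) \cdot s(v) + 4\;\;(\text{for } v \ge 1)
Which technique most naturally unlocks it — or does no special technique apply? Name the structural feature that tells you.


Technique: a summation factor — normalize by the running product of 2 v + 1: the left side becomes a difference, and differences sum.


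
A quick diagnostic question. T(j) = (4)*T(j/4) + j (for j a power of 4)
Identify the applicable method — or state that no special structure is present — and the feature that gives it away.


Best approach: the master substitution — the argument shrinks by the factor 4, so measure the index on a logarithmic scale and the recursion becomes a shift.


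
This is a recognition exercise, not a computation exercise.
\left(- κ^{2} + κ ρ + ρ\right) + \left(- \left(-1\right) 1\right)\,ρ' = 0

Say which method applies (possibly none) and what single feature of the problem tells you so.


Best approach: a linear integrating factor — linear in the unknown with genuine forcing: multiply through by the exponential of the integrated coefficient and the left side closes into one derivative.


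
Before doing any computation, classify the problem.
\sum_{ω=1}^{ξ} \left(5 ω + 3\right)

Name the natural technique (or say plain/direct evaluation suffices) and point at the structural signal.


Technique: no special technique — Faulhaber territory: sum each constant-multiple power of ω with its closed-form formula, no trick required.


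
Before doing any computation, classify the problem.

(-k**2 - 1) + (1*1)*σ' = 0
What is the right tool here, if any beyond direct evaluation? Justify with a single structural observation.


Technique: no special technique — with σ absent the equation is not coupled at all: direct integration in k.


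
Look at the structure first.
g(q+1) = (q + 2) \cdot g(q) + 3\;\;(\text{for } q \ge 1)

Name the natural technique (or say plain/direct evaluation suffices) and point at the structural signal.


Verdict: a summation factor — it is first-order linear but the coefficient q + 2 depends on the index, so multiply through by a summation factor to telescope it.


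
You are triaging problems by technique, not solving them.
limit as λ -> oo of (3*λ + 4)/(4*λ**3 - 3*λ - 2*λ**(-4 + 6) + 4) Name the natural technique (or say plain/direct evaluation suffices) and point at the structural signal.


Method: dominant-term comparison — as λ grows, only the highest-degree terms matter — compare leading terms and read the limit off. As a single quotient, the ∞/∞ shape would yield to repeated differentiation as well — the growth comparison gets there in one look.


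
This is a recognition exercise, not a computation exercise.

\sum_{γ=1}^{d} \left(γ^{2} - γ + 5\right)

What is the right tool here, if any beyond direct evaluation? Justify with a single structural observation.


Technique: no special technique — the summand is a plain polynomial in γ (expanding first if it arrives factored); standard power-sum formulas evaluate it term by term.


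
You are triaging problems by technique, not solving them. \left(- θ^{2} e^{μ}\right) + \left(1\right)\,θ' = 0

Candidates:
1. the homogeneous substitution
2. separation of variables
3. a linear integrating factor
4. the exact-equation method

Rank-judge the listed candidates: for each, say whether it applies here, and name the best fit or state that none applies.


Best approach: separation of variables — one side of the product carries the independent variable, the other the unknown — the textbook separation shape.
- the homogeneous substitution — the ratio substitution does not collapse this equation.
- separation of variables — a fit — the right tool for this form.
- a linear integrating factor — a nonlinear term in the unknown puts this outside the integrating-factor template.
- the exact-equation method — the cross partial derivatives disagree, so no single potential exists.
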